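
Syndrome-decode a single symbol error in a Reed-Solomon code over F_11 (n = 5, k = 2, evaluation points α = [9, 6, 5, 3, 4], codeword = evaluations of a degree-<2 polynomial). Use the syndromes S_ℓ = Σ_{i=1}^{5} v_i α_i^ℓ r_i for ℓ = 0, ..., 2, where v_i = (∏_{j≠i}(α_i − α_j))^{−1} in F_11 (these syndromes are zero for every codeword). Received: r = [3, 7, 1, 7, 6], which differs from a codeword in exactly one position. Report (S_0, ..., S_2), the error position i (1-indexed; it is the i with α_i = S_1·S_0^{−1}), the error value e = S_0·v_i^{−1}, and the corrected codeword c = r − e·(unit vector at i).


S = (6, 7, 10), error at position 4, error magnitude e = 7, c = [3, 7, 1, 0, 6].

Step 1: column multipliers v_i = (∏_{j≠i}(α_i − α_j))^{−1} mod 11.
  i = 1 (α = 9): (9−6)(9−5)(9−3)(9−4) = 3·4·6·5 = 360 ≡ 8, so v_1 = 8^{−1} = 7 (mod 11).
  i = 2 (α = 6): (6−9)(6−5)(6−3)(6−4) = (−3)·1·3·2 = −18 ≡ 4, so v_2 = 4^{−1} = 3 (mod 11).
  i = 3 (α = 5): (5−9)(5−6)(5−3)(5−4) = (−4)·(−1)·2·1 = 8 ≡ 8, so v_3 = 8^{−1} = 7 (mod 11).
  i = 4 (α = 3): (3−9)(3−6)(3−5)(3−4) = (−6)·(−3)·(−2)·(−1) = 36 ≡ 3, so v_4 = 3^{−1} = 4 (mod 11).
  i = 5 (α = 4): (4−9)(4−6)(4−5)(4−3) = (−5)·(−2)·(−1)·1 = −10 ≡ 1, so v_5 = 1^{−1} = 1 (mod 11).
  v = [7, 3, 7, 4, 1].
Step 2: syndromes of r = [3, 7, 1, 7, 6] (all sums mod 11).
  S_0 = Σ v_i r_i = 7·3 + 3·7 + 7·1 + 4·7 + 1·6 = 83 ≡ 6.
  S_1 = Σ v_i α_i r_i = 7·9·3 + 3·6·7 + 7·5·1 + 4·3·7 + 1·4·6 = 458 ≡ 7.
  α_i^2 mod 11 = [4, 3, 3, 9, 5].
  S_2 = Σ v_i α_i^2 r_i = 7·4·3 + 3·3·7 + 7·3·1 + 4·9·7 + 1·5·6 = 450 ≡ 10.
  S = (6, 7, 10) ≠ 0, so r is not a codeword (an error is present).
Step 3: locate the error. For a single error e at position i, S_ℓ = v_i·e·α_i^ℓ, so α_err = S_1/S_0.
  S_0^{−1} = 6^{−1} = 2 (mod 11), so α_err = 7·2 = 14 ≡ 3 = α_4. Error position i = 4.
  Consistency check: S_2/S_1 = 10·8 = 80 ≡ 3 = α_err ✓ (single-error assumption holds).
Step 4: error magnitude e = S_0/v_4 = S_0·∏_{j≠4}(α_4 − α_j) = 6·3 = 18 ≡ 7 (mod 11).
Step 5: correct position 4: c_4 = r_4 − e = 7 − 7 ≡ 0 (mod 11). Hence c = [3, 7, 1, 0, 6].
  Check: interpolating c through the α_i gives m(x) = 4 + 6·x (degree < 2) with m(α_i) = c_i for every i, so c is indeed a codeword.


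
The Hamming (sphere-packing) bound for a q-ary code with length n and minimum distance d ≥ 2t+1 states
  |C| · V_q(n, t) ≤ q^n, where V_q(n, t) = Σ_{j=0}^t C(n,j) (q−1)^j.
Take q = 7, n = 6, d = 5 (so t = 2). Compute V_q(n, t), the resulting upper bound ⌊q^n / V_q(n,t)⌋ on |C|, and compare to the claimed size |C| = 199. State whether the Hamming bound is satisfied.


V_q(n, t) = 577, q^n = 117649, Hamming bound = 203, |C| = 199 ≤ bound (satisfied).

Step 1: Compute V_q(n, t) = Σ_{j=0}^2 C(n, j) (q−1)^j.
  j = 0: C(6,0)·(6)^0 = 1·1 = 1.
  j = 1: C(6,1)·(6)^1 = 6·6 = 36.
  j = 2: C(6,2)·(6)^2 = 15·36 = 540.
  V_q(n, t) = 1 + 36 + 540 = 577.
Step 2: q^n = 7^6 = 117649.
Step 3: Hamming bound ⌊q^n / V_q(n,t)⌋ = ⌊117649/577⌋ = 203.
Step 4: Compare |C| = 199 to 203: satisfied.
The claimed |C| lies below the Hamming bound.


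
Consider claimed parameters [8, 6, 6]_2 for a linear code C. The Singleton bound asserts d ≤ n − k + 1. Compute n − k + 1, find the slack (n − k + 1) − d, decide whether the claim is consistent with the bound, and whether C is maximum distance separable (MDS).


Singleton RHS = n − k + 1 = 3, slack = -3, bound violated (no such code; not MDS).

Singleton bound: d ≤ n − k + 1.
Here n = 8, k = 6, so n − k + 1 = 3.
Given d = 6, check d ≤ 3: NO.
Slack = (n − k + 1) − d = -3.
The slack is negative: d = 6 exceeds n − k + 1 = 3 by 3, so the Singleton bound is violated and no linear [8, 6, 6]_2 code can exist. In particular it is not MDS (MDS requires d = n − k + 1 exactly).
Description: the claimed parameters are [8, 6, 6]_2; such a code would be impossible (violates the Singleton bound).


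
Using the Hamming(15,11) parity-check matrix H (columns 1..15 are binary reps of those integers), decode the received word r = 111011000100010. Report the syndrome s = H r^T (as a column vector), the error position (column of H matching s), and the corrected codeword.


s = (0, 1, 1, 1)^T, error position = 7, corrected codeword c = 111011100100010

Compute s = H r^T mod 2 one row at a time:
  s_1 = 0 + 0 + 1 + 0 + 0 + 0 + 1 + 0 = 2 ≡ 0 (mod 2).
  s_2 = 0 + 1 + 1 + 0 + 0 + 0 + 1 + 0 = 3 ≡ 1 (mod 2).
  s_3 = 1 + 1 + 1 + 0 + 1 + 0 + 1 + 0 = 5 ≡ 1 (mod 2).
  s_4 = 1 + 1 + 1 + 0 + 0 + 0 + 0 + 0 = 3 ≡ 1 (mod 2).
s = (0, 1, 1, 1)^T — this equals column 7 of H (binary 0111), so error is at position 7.
Correct: flip bit 7 of r = 111011000100010 to get c = 111011100100010.


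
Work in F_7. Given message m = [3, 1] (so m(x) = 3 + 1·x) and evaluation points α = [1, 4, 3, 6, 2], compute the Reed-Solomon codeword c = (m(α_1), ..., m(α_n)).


c = [4, 0, 6, 2, 5]

Message polynomial: m(x) = 3 + 1·x (mod 7).
For each evaluation point α_i, compute m(α_i) mod 7:
  α_1 = 1: Horner steps 1 → 4, so m(1) = 4.
  α_2 = 4: Horner steps 1 → 0, so m(4) = 0.
  α_3 = 3: Horner steps 1 → 6, so m(3) = 6.
  α_4 = 6: Horner steps 1 → 2, so m(6) = 2.
  α_5 = 2: Horner steps 1 → 5, so m(2) = 5.
Codeword c = [4, 0, 6, 2, 5] ∈ F_7^5.


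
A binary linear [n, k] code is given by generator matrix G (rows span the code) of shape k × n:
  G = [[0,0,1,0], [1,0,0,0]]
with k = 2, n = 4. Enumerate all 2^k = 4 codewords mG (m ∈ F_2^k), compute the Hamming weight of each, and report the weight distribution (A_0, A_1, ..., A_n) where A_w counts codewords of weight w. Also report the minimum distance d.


Weight distribution: A_0 = 1, A_1 = 2, A_2 = 1. Minimum distance d = 1.

Enumerate all 2^2 = 4 messages m ∈ F_2^2.
For each, compute codeword c = mG in F_2^4, then tally its weight.
  m = 00 → c = 0000, weight = 0.
  m = 10 → c = 0010, weight = 1.
  m = 01 → c = 1000, weight = 1.
  m = 11 → c = 1010, weight = 2.
Tally weights:
  weight 0: 1 codewords.
  weight 1: 2 codewords.
  weight 2: 1 codewords.
Minimum distance d = smallest w > 0 with A_w > 0 = 1.
Sanity: Σ A_w = 4 = 2^2 = 4 ✓.


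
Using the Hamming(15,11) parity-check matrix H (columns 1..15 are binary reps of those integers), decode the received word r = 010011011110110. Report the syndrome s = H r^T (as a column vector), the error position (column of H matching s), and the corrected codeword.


s = (0, 0, 1, 0)^T, error position = 2, corrected codeword c = 000011011110110

Compute s = H r^T mod 2 one row at a time:
  s_1 = 1 + 1 + 1 + 1 + 0 + 1 + 1 + 0 = 6 ≡ 0 (mod 2).
  s_2 = 0 + 1 + 1 + 0 + 0 + 1 + 1 + 0 = 4 ≡ 0 (mod 2).
  s_3 = 1 + 0 + 1 + 0 + 1 + 1 + 1 + 0 = 5 ≡ 1 (mod 2).
  s_4 = 0 + 0 + 1 + 0 + 1 + 1 + 1 + 0 = 4 ≡ 0 (mod 2).
s = (0, 0, 1, 0)^T — this equals column 2 of H (binary 0010), so error is at position 2.
Correct: flip bit 2 of r = 010011011110110 to get c = 000011011110110.


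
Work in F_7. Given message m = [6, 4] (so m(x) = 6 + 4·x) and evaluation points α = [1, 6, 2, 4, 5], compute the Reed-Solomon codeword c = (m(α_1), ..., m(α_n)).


c = [3, 2, 0, 1, 5]

Message polynomial: m(x) = 6 + 4·x (mod 7).
For each evaluation point α_i, compute m(α_i) mod 7:
  α_1 = 1: Horner steps 4 → 3, so m(1) = 3.
  α_2 = 6: Horner steps 4 → 2, so m(6) = 2.
  α_3 = 2: Horner steps 4 → 0, so m(2) = 0.
  α_4 = 4: Horner steps 4 → 1, so m(4) = 1.
  α_5 = 5: Horner steps 4 → 5, so m(5) = 5.
Codeword c = [3, 2, 0, 1, 5] ∈ F_7^5.


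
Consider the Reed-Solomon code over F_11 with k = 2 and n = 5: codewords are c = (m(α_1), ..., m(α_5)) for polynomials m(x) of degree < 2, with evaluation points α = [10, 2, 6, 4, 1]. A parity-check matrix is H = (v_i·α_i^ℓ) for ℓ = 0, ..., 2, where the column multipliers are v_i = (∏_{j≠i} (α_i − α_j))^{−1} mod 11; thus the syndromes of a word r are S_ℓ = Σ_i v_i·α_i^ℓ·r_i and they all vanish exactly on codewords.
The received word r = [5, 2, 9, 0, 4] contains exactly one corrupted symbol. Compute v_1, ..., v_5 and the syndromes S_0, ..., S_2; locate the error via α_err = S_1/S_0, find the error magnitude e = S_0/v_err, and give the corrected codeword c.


S = (4, 4, 4), error at position 5, error magnitude e = 1, c = [5, 2, 9, 0, 3].

Step 1: column multipliers v_i = (∏_{j≠i}(α_i − α_j))^{−1} mod 11.
  i = 1 (α = 10): (10−2)(10−6)(10−4)(10−1) = 8·4·6·9 = 1728 ≡ 1, so v_1 = 1^{−1} = 1 (mod 11).
  i = 2 (α = 2): (2−10)(2−6)(2−4)(2−1) = (−8)·(−4)·(−2)·1 = −64 ≡ 2, so v_2 = 2^{−1} = 6 (mod 11).
  i = 3 (α = 6): (6−10)(6−2)(6−4)(6−1) = (−4)·4·2·5 = −160 ≡ 5, so v_3 = 5^{−1} = 9 (mod 11).
  i = 4 (α = 4): (4−10)(4−2)(4−6)(4−1) = (−6)·2·(−2)·3 = 72 ≡ 6, so v_4 = 6^{−1} = 2 (mod 11).
  i = 5 (α = 1): (1−10)(1−2)(1−6)(1−4) = (−9)·(−1)·(−5)·(−3) = 135 ≡ 3, so v_5 = 3^{−1} = 4 (mod 11).
  v = [1, 6, 9, 2, 4].
Step 2: syndromes of r = [5, 2, 9, 0, 4] (all sums mod 11).
  S_0 = Σ v_i r_i = 1·5 + 6·2 + 9·9 + 2·0 + 4·4 = 114 ≡ 4.
  S_1 = Σ v_i α_i r_i = 1·10·5 + 6·2·2 + 9·6·9 + 2·4·0 + 4·1·4 = 576 ≡ 4.
  α_i^2 mod 11 = [1, 4, 3, 5, 1].
  S_2 = Σ v_i α_i^2 r_i = 1·1·5 + 6·4·2 + 9·3·9 + 2·5·0 + 4·1·4 = 312 ≡ 4.
  S = (4, 4, 4) ≠ 0, so r is not a codeword (an error is present).
Step 3: locate the error. For a single error e at position i, S_ℓ = v_i·e·α_i^ℓ, so α_err = S_1/S_0.
  S_0^{−1} = 4^{−1} = 3 (mod 11), so α_err = 4·3 = 12 ≡ 1 = α_5. Error position i = 5.
  Consistency check: S_2/S_1 = 4·3 = 12 ≡ 1 = α_err ✓ (single-error assumption holds).
Step 4: error magnitude e = S_0/v_5 = S_0·∏_{j≠5}(α_5 − α_j) = 4·3 = 12 ≡ 1 (mod 11).
Step 5: correct position 5: c_5 = r_5 − e = 4 − 1 ≡ 3 (mod 11). Hence c = [5, 2, 9, 0, 3].
  Check: interpolating c through the α_i gives m(x) = 4 + 10·x (degree < 2) with m(α_i) = c_i for every i, so c is indeed a codeword.


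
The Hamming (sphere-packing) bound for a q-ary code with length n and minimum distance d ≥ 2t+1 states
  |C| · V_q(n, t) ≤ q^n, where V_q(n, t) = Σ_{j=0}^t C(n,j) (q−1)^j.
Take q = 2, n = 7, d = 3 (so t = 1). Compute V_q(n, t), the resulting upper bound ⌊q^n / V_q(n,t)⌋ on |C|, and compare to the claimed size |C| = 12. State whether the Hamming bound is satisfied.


V_q(n, t) = 8, q^n = 128, Hamming bound = 16, |C| = 12 ≤ bound (satisfied).

Step 1: Compute V_q(n, t) = Σ_{j=0}^1 C(n, j) (q−1)^j.
  j = 0: C(7,0)·(1)^0 = 1·1 = 1.
  j = 1: C(7,1)·(1)^1 = 7·1 = 7.
  V_q(n, t) = 1 + 7 = 8.
Step 2: q^n = 2^7 = 128.
Step 3: Hamming bound ⌊q^n / V_q(n,t)⌋ = ⌊128/8⌋ = 16.
Step 4: Compare |C| = 12 to 16: satisfied.
The claimed |C| lies below the Hamming bound.


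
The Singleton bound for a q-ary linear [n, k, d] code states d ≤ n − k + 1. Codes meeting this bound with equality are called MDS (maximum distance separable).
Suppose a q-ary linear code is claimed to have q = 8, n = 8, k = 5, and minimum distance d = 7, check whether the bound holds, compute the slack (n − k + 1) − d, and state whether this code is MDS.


Singleton RHS = n − k + 1 = 4, slack = -3, bound violated (no such code; not MDS).

Singleton bound: d ≤ n − k + 1.
Here n = 8, k = 5, so n − k + 1 = 4.
Given d = 7, check d ≤ 4: NO.
Slack = (n − k + 1) − d = -3.
The slack is negative: d = 7 exceeds n − k + 1 = 4 by 3, so the Singleton bound is violated and no linear [8, 5, 7]_8 code can exist. In particular it is not MDS (MDS requires d = n − k + 1 exactly).
Description: the claimed parameters are [8, 5, 7]_8; such a code would be impossible (violates the Singleton bound).


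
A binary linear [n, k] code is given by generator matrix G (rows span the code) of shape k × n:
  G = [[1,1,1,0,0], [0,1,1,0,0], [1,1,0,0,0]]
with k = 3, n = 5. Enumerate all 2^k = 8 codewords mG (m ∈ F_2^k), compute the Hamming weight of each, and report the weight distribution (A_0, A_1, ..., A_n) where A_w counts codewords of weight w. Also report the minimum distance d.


Weight distribution: A_0 = 1, A_1 = 3, A_2 = 3, A_3 = 1. Minimum distance d = 1.

Enumerate all 2^3 = 8 messages m ∈ F_2^3.
For each, compute codeword c = mG in F_2^5, then tally its weight.
  m = 000 → c = 00000, weight = 0.
  m = 100 → c = 11100, weight = 3.
  m = 010 → c = 01100, weight = 2.
  m = 110 → c = 10000, weight = 1.
  m = 001 → c = 11000, weight = 2.
  m = 101 → c = 00100, weight = 1.
  m = 011 → c = 10100, weight = 2.
  m = 111 → c = 01000, weight = 1.
Tally weights:
  weight 0: 1 codewords.
  weight 1: 3 codewords.
  weight 2: 3 codewords.
  weight 3: 1 codewords.
Minimum distance d = smallest w > 0 with A_w > 0 = 1.
Sanity: Σ A_w = 8 = 2^3 = 8 ✓.


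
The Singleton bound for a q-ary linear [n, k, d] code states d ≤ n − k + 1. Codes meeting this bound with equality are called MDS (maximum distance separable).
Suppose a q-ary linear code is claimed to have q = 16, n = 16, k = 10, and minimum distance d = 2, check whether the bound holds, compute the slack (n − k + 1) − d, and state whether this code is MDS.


Singleton RHS = n − k + 1 = 7, slack = 5, bound satisfied, not MDS.

Singleton bound: d ≤ n − k + 1.
Here n = 16, k = 10, so n − k + 1 = 7.
Given d = 2, check d ≤ 7: YES.
Slack = (n − k + 1) − d = 5.
The code is NOT MDS (slack = 5 > 0).
Description: the claimed parameters are [16, 10, 2]_16; such a code would be non-MDS.


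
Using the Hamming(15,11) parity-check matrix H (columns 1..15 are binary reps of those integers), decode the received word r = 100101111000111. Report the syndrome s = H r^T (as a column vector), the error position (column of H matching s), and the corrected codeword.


s = (1, 0, 0, 1)^T, error position = 9, corrected codeword c = 100101110000111

Compute s = H r^T mod 2 one row at a time:
  s_1 = 1 + 1 + 0 + 0 + 0 + 1 + 1 + 1 = 5 ≡ 1 (mod 2).
  s_2 = 1 + 0 + 1 + 1 + 0 + 1 + 1 + 1 = 6 ≡ 0 (mod 2).
  s_3 = 0 + 0 + 1 + 1 + 0 + 0 + 1 + 1 = 4 ≡ 0 (mod 2).
  s_4 = 1 + 0 + 0 + 1 + 1 + 0 + 1 + 1 = 5 ≡ 1 (mod 2).
s = (1, 0, 0, 1)^T — this equals column 9 of H (binary 1001), so error is at position 9.
Correct: flip bit 9 of r = 100101111000111 to get c = 100101110000111.


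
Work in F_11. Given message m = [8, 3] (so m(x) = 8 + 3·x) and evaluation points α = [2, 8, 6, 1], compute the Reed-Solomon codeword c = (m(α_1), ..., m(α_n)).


c = [3, 10, 4, 0]

Message polynomial: m(x) = 8 + 3·x (mod 11).
For each evaluation point α_i, compute m(α_i) mod 11:
  α_1 = 2: Horner steps 3 → 3, so m(2) = 3.
  α_2 = 8: Horner steps 3 → 10, so m(8) = 10.
  α_3 = 6: Horner steps 3 → 4, so m(6) = 4.
  α_4 = 1: Horner steps 3 → 0, so m(1) = 0.
Codeword c = [3, 10, 4, 0] ∈ F_11^4.


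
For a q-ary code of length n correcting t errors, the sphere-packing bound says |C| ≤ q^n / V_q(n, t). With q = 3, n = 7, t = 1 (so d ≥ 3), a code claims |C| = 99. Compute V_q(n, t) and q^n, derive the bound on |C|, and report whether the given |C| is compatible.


V_q(n, t) = 15, q^n = 2187, Hamming bound = 145, |C| = 99 ≤ bound (satisfied).

Step 1: Compute V_q(n, t) = Σ_{j=0}^1 C(n, j) (q−1)^j.
  j = 0: C(7,0)·(2)^0 = 1·1 = 1.
  j = 1: C(7,1)·(2)^1 = 7·2 = 14.
  V_q(n, t) = 1 + 14 = 15.
Step 2: q^n = 3^7 = 2187.
Step 3: Hamming bound ⌊q^n / V_q(n,t)⌋ = ⌊2187/15⌋ = 145.
Step 4: Compare |C| = 99 to 145: satisfied.
The claimed |C| lies below the Hamming bound.


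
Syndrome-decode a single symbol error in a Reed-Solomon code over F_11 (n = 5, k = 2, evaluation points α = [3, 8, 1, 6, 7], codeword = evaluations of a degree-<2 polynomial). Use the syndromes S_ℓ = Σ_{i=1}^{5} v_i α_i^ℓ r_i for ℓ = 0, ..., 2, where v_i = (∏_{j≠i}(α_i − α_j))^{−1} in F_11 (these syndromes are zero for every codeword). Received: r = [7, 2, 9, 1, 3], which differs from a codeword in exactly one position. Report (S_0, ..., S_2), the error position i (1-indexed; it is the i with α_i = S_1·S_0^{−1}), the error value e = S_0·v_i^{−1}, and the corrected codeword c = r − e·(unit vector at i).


S = (1, 6, 3), error at position 4, error magnitude e = 8, c = [7, 2, 9, 4, 3].

Step 1: column multipliers v_i = (∏_{j≠i}(α_i − α_j))^{−1} mod 11.
  i = 1 (α = 3): (3−8)(3−1)(3−6)(3−7) = (−5)·2·(−3)·(−4) = −120 ≡ 1, so v_1 = 1^{−1} = 1 (mod 11).
  i = 2 (α = 8): (8−3)(8−1)(8−6)(8−7) = 5·7·2·1 = 70 ≡ 4, so v_2 = 4^{−1} = 3 (mod 11).
  i = 3 (α = 1): (1−3)(1−8)(1−6)(1−7) = (−2)·(−7)·(−5)·(−6) = 420 ≡ 2, so v_3 = 2^{−1} = 6 (mod 11).
  i = 4 (α = 6): (6−3)(6−8)(6−1)(6−7) = 3·(−2)·5·(−1) = 30 ≡ 8, so v_4 = 8^{−1} = 7 (mod 11).
  i = 5 (α = 7): (7−3)(7−8)(7−1)(7−6) = 4·(−1)·6·1 = −24 ≡ 9, so v_5 = 9^{−1} = 5 (mod 11).
  v = [1, 3, 6, 7, 5].
Step 2: syndromes of r = [7, 2, 9, 1, 3] (all sums mod 11).
  S_0 = Σ v_i r_i = 1·7 + 3·2 + 6·9 + 7·1 + 5·3 = 89 ≡ 1.
  S_1 = Σ v_i α_i r_i = 1·3·7 + 3·8·2 + 6·1·9 + 7·6·1 + 5·7·3 = 270 ≡ 6.
  α_i^2 mod 11 = [9, 9, 1, 3, 5].
  S_2 = Σ v_i α_i^2 r_i = 1·9·7 + 3·9·2 + 6·1·9 + 7·3·1 + 5·5·3 = 267 ≡ 3.
  S = (1, 6, 3) ≠ 0, so r is not a codeword (an error is present).
Step 3: locate the error. For a single error e at position i, S_ℓ = v_i·e·α_i^ℓ, so α_err = S_1/S_0.
  S_0^{−1} = 1^{−1} = 1 (mod 11), so α_err = 6·1 = 6 ≡ 6 = α_4. Error position i = 4.
  Consistency check: S_2/S_1 = 3·2 = 6 ≡ 6 = α_err ✓ (single-error assumption holds).
Step 4: error magnitude e = S_0/v_4 = S_0·∏_{j≠4}(α_4 − α_j) = 1·8 = 8 ≡ 8 (mod 11).
Step 5: correct position 4: c_4 = r_4 − e = 1 − 8 ≡ 4 (mod 11). Hence c = [7, 2, 9, 4, 3].
  Check: interpolating c through the α_i gives m(x) = 10 + 10·x (degree < 2) with m(α_i) = c_i for every i, so c is indeed a codeword.


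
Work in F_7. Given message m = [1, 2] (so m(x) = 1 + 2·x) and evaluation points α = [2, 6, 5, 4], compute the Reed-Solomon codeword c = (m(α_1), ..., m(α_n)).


c = [5, 6, 4, 2]

Message polynomial: m(x) = 1 + 2·x (mod 7).
For each evaluation point α_i, compute m(α_i) mod 7:
  α_1 = 2: Horner steps 2 → 5, so m(2) = 5.
  α_2 = 6: Horner steps 2 → 6, so m(6) = 6.
  α_3 = 5: Horner steps 2 → 4, so m(5) = 4.
  α_4 = 4: Horner steps 2 → 2, so m(4) = 2.
Codeword c = [5, 6, 4, 2] ∈ F_7^4.


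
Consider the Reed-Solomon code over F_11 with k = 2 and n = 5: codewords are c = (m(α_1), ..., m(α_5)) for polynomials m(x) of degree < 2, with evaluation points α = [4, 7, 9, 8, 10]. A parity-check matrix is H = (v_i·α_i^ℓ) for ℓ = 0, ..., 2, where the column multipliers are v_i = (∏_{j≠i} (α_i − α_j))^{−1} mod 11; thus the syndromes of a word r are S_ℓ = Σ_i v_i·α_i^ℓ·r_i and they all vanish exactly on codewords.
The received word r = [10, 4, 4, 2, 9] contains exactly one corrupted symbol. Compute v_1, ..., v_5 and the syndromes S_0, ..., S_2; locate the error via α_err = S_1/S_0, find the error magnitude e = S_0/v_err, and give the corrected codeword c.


S = (4, 3, 5), error at position 3, error magnitude e = 4, c = [10, 4, 0, 2, 9].

Step 1: column multipliers v_i = (∏_{j≠i}(α_i − α_j))^{−1} mod 11.
  i = 1 (α = 4): (4−7)(4−9)(4−8)(4−10) = (−3)·(−5)·(−4)·(−6) = 360 ≡ 8, so v_1 = 8^{−1} = 7 (mod 11).
  i = 2 (α = 7): (7−4)(7−9)(7−8)(7−10) = 3·(−2)·(−1)·(−3) = −18 ≡ 4, so v_2 = 4^{−1} = 3 (mod 11).
  i = 3 (α = 9): (9−4)(9−7)(9−8)(9−10) = 5·2·1·(−1) = −10 ≡ 1, so v_3 = 1^{−1} = 1 (mod 11).
  i = 4 (α = 8): (8−4)(8−7)(8−9)(8−10) = 4·1·(−1)·(−2) = 8 ≡ 8, so v_4 = 8^{−1} = 7 (mod 11).
  i = 5 (α = 10): (10−4)(10−7)(10−9)(10−8) = 6·3·1·2 = 36 ≡ 3, so v_5 = 3^{−1} = 4 (mod 11).
  v = [7, 3, 1, 7, 4].
Step 2: syndromes of r = [10, 4, 4, 2, 9] (all sums mod 11).
  S_0 = Σ v_i r_i = 7·10 + 3·4 + 1·4 + 7·2 + 4·9 = 136 ≡ 4.
  S_1 = Σ v_i α_i r_i = 7·4·10 + 3·7·4 + 1·9·4 + 7·8·2 + 4·10·9 = 872 ≡ 3.
  α_i^2 mod 11 = [5, 5, 4, 9, 1].
  S_2 = Σ v_i α_i^2 r_i = 7·5·10 + 3·5·4 + 1·4·4 + 7·9·2 + 4·1·9 = 588 ≡ 5.
  S = (4, 3, 5) ≠ 0, so r is not a codeword (an error is present).
Step 3: locate the error. For a single error e at position i, S_ℓ = v_i·e·α_i^ℓ, so α_err = S_1/S_0.
  S_0^{−1} = 4^{−1} = 3 (mod 11), so α_err = 3·3 = 9 ≡ 9 = α_3. Error position i = 3.
  Consistency check: S_2/S_1 = 5·4 = 20 ≡ 9 = α_err ✓ (single-error assumption holds).
Step 4: error magnitude e = S_0/v_3 = S_0·∏_{j≠3}(α_3 − α_j) = 4·1 = 4 ≡ 4 (mod 11).
Step 5: correct position 3: c_3 = r_3 − e = 4 − 4 ≡ 0 (mod 11). Hence c = [10, 4, 0, 2, 9].
  Check: interpolating c through the α_i gives m(x) = 7 + 9·x (degree < 2) with m(α_i) = c_i for every i, so c is indeed a codeword.


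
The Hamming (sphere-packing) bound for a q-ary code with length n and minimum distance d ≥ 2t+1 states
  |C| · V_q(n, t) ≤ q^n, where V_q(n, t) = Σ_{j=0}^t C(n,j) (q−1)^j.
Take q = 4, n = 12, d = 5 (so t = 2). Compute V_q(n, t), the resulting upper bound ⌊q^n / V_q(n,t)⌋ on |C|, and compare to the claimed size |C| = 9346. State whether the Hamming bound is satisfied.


V_q(n, t) = 631, q^n = 16777216, Hamming bound = 26588, |C| = 9346 ≤ bound (satisfied).

Step 1: Compute V_q(n, t) = Σ_{j=0}^2 C(n, j) (q−1)^j.
  j = 0: C(12,0)·(3)^0 = 1·1 = 1.
  j = 1: C(12,1)·(3)^1 = 12·3 = 36.
  j = 2: C(12,2)·(3)^2 = 66·9 = 594.
  V_q(n, t) = 1 + 36 + 594 = 631.
Step 2: q^n = 4^12 = 16777216.
Step 3: Hamming bound ⌊q^n / V_q(n,t)⌋ = ⌊16777216/631⌋ = 26588.
Step 4: Compare |C| = 9346 to 26588: satisfied.
The claimed |C| lies below the Hamming bound.


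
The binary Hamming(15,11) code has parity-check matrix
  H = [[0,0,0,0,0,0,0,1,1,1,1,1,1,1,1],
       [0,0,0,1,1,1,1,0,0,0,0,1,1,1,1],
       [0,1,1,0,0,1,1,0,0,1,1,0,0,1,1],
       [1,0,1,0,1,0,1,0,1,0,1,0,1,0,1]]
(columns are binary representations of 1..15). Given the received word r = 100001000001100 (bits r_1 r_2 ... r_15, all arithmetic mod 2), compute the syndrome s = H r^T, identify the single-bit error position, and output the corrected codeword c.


s = (0, 1, 1, 0)^T, error position = 6, corrected codeword c = 100000000001100

Compute s = H r^T mod 2 one row at a time:
  s_1 = 0 + 0 + 0 + 0 + 1 + 1 + 0 + 0 = 2 ≡ 0 (mod 2).
  s_2 = 0 + 0 + 1 + 0 + 1 + 1 + 0 + 0 = 3 ≡ 1 (mod 2).
  s_3 = 0 + 0 + 1 + 0 + 0 + 0 + 0 + 0 = 1 ≡ 1 (mod 2).
  s_4 = 1 + 0 + 0 + 0 + 0 + 0 + 1 + 0 = 2 ≡ 0 (mod 2).
s = (0, 1, 1, 0)^T — this equals column 6 of H (binary 0110), so error is at position 6.
Correct: flip bit 6 of r = 100001000001100 to get c = 100000000001100.


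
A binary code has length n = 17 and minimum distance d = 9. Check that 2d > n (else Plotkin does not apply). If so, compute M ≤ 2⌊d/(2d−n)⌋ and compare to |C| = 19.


Plotkin bound M ≤ 18; given |C| = 19 > bound (violated).

Check applicability: 2d = 18, n = 17.
2d − n = 1 > 0, so Plotkin applies.
Compute d/(2d−n) = 9/1 ≈ 9.0000.
⌊d/(2d−n)⌋ = 9.
Plotkin bound: M ≤ 2·9 = 18.
Given |C| = 19, check: VIOLATED.
This |C| is above the Plotkin bound, so no binary code with n = 17, d = 9 and 19 codewords exists.


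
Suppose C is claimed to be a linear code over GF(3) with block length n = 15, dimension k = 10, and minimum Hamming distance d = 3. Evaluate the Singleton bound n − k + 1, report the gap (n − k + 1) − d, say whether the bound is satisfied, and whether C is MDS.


Singleton RHS = n − k + 1 = 6, slack = 3, bound satisfied, not MDS.

Singleton bound: d ≤ n − k + 1.
Here n = 15, k = 10, so n − k + 1 = 6.
Given d = 3, check d ≤ 6: YES.
Slack = (n − k + 1) − d = 3.
The code is NOT MDS (slack = 3 > 0).
Description: the claimed parameters are [15, 10, 3]_3; such a code would be non-MDS.


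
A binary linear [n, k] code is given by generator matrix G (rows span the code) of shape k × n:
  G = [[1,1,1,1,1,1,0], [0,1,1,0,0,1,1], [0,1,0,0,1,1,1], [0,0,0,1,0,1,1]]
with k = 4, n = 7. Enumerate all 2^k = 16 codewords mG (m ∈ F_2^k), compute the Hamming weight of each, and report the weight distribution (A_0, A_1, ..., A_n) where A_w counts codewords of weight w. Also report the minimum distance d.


Weight distribution: A_0 = 1, A_2 = 1, A_3 = 6, A_4 = 5, A_5 = 2, A_6 = 1. Minimum distance d = 2.

Enumerate all 2^4 = 16 messages m ∈ F_2^4.
For each, compute codeword c = mG in F_2^7, then tally its weight.
  m = 0000 → c = 0000000, weight = 0.
  m = 1000 → c = 1111110, weight = 6.
  m = 0100 → c = 0110011, weight = 4.
  m = 1100 → c = 1001101, weight = 4.
  m = 0010 → c = 0100111, weight = 4.
  m = 1010 → c = 1011001, weight = 4.
  m = 0110 → c = 0010100, weight = 2.
  m = 1110 → c = 1101010, weight = 4.
  m = 0001 → c = 0001011, weight = 3.
  m = 1001 → c = 1110101, weight = 5.
  m = 0101 → c = 0111000, weight = 3.
  m = 1101 → c = 1000110, weight = 3.
  m = 0011 → c = 0101100, weight = 3.
  m = 1011 → c = 1010010, weight = 3.
  m = 0111 → c = 0011111, weight = 5.
  m = 1111 → c = 1100001, weight = 3.
Tally weights:
  weight 0: 1 codewords.
  weight 2: 1 codewords.
  weight 3: 6 codewords.
  weight 4: 5 codewords.
  weight 5: 2 codewords.
  weight 6: 1 codewords.
Minimum distance d = smallest w > 0 with A_w > 0 = 2.
Sanity: Σ A_w = 16 = 2^4 = 16 ✓.


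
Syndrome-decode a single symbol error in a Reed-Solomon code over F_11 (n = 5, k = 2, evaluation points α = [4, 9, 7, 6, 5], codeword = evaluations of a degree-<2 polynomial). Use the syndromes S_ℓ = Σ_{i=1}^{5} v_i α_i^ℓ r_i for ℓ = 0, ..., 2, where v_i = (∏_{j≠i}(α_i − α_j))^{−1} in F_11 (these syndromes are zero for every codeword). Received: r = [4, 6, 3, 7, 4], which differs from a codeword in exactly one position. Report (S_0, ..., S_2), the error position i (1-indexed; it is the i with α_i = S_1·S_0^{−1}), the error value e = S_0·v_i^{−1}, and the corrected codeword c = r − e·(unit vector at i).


S = (5, 3, 4), error at position 5, error magnitude e = 4, c = [4, 6, 3, 7, 0].

Step 1: column multipliers v_i = (∏_{j≠i}(α_i − α_j))^{−1} mod 11.
  i = 1 (α = 4): (4−9)(4−7)(4−6)(4−5) = (−5)·(−3)·(−2)·(−1) = 30 ≡ 8, so v_1 = 8^{−1} = 7 (mod 11).
  i = 2 (α = 9): (9−4)(9−7)(9−6)(9−5) = 5·2·3·4 = 120 ≡ 10, so v_2 = 10^{−1} = 10 (mod 11).
  i = 3 (α = 7): (7−4)(7−9)(7−6)(7−5) = 3·(−2)·1·2 = −12 ≡ 10, so v_3 = 10^{−1} = 10 (mod 11).
  i = 4 (α = 6): (6−4)(6−9)(6−7)(6−5) = 2·(−3)·(−1)·1 = 6 ≡ 6, so v_4 = 6^{−1} = 2 (mod 11).
  i = 5 (α = 5): (5−4)(5−9)(5−7)(5−6) = 1·(−4)·(−2)·(−1) = −8 ≡ 3, so v_5 = 3^{−1} = 4 (mod 11).
  v = [7, 10, 10, 2, 4].
Step 2: syndromes of r = [4, 6, 3, 7, 4] (all sums mod 11).
  S_0 = Σ v_i r_i = 7·4 + 10·6 + 10·3 + 2·7 + 4·4 = 148 ≡ 5.
  S_1 = Σ v_i α_i r_i = 7·4·4 + 10·9·6 + 10·7·3 + 2·6·7 + 4·5·4 = 1026 ≡ 3.
  α_i^2 mod 11 = [5, 4, 5, 3, 3].
  S_2 = Σ v_i α_i^2 r_i = 7·5·4 + 10·4·6 + 10·5·3 + 2·3·7 + 4·3·4 = 620 ≡ 4.
  S = (5, 3, 4) ≠ 0, so r is not a codeword (an error is present).
Step 3: locate the error. For a single error e at position i, S_ℓ = v_i·e·α_i^ℓ, so α_err = S_1/S_0.
  S_0^{−1} = 5^{−1} = 9 (mod 11), so α_err = 3·9 = 27 ≡ 5 = α_5. Error position i = 5.
  Consistency check: S_2/S_1 = 4·4 = 16 ≡ 5 = α_err ✓ (single-error assumption holds).
Step 4: error magnitude e = S_0/v_5 = S_0·∏_{j≠5}(α_5 − α_j) = 5·3 = 15 ≡ 4 (mod 11).
Step 5: correct position 5: c_5 = r_5 − e = 4 − 4 ≡ 0 (mod 11). Hence c = [4, 6, 3, 7, 0].
  Check: interpolating c through the α_i gives m(x) = 9 + 7·x (degree < 2) with m(α_i) = c_i for every i, so c is indeed a codeword.


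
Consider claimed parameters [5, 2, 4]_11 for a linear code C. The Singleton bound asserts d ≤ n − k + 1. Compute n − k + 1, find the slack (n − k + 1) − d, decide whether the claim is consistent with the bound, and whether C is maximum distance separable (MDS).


Singleton RHS = n − k + 1 = 4, slack = 0, bound satisfied, MDS.

Singleton bound: d ≤ n − k + 1.
Here n = 5, k = 2, so n − k + 1 = 4.
Given d = 4, check d ≤ 4: YES.
Slack = (n − k + 1) − d = 0.
The code is MDS (slack = 0).
Description: the claimed parameters are [5, 2, 4]_11; such a code would be MDS (meets Singleton bound).


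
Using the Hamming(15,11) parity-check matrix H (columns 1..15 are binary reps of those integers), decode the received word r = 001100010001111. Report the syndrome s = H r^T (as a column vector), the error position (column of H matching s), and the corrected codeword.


s = (1, 1, 1, 1)^T, error position = 15, corrected codeword c = 001100010001110

Compute s = H r^T mod 2 one row at a time:
  s_1 = 1 + 0 + 0 + 0 + 1 + 1 + 1 + 1 = 5 ≡ 1 (mod 2).
  s_2 = 1 + 0 + 0 + 0 + 1 + 1 + 1 + 1 = 5 ≡ 1 (mod 2).
  s_3 = 0 + 1 + 0 + 0 + 0 + 0 + 1 + 1 = 3 ≡ 1 (mod 2).
  s_4 = 0 + 1 + 0 + 0 + 0 + 0 + 1 + 1 = 3 ≡ 1 (mod 2).
s = (1, 1, 1, 1)^T — this equals column 15 of H (binary 1111), so error is at position 15.
Correct: flip bit 15 of r = 001100010001111 to get c = 001100010001110.


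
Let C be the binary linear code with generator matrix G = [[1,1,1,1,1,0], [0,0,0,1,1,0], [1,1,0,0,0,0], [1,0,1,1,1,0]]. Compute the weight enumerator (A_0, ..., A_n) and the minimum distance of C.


Weight distribution: A_0 = 1, A_1 = 3, A_2 = 4, A_3 = 4, A_4 = 3, A_5 = 1. Minimum distance d = 1.

Enumerate all 2^4 = 16 messages m ∈ F_2^4.
For each, compute codeword c = mG in F_2^6, then tally its weight.
  m = 0000 → c = 000000, weight = 0.
  m = 1000 → c = 111110, weight = 5.
  m = 0100 → c = 000110, weight = 2.
  m = 1100 → c = 111000, weight = 3.
  m = 0010 → c = 110000, weight = 2.
  m = 1010 → c = 001110, weight = 3.
  m = 0110 → c = 110110, weight = 4.
  m = 1110 → c = 001000, weight = 1.
  m = 0001 → c = 101110, weight = 4.
  m = 1001 → c = 010000, weight = 1.
  m = 0101 → c = 101000, weight = 2.
  m = 1101 → c = 010110, weight = 3.
  m = 0011 → c = 011110, weight = 4.
  m = 1011 → c = 100000, weight = 1.
  m = 0111 → c = 011000, weight = 2.
  m = 1111 → c = 100110, weight = 3.
Tally weights:
  weight 0: 1 codewords.
  weight 1: 3 codewords.
  weight 2: 4 codewords.
  weight 3: 4 codewords.
  weight 4: 3 codewords.
  weight 5: 1 codewords.
Minimum distance d = smallest w > 0 with A_w > 0 = 1.
Sanity: Σ A_w = 16 = 2^4 = 16 ✓.


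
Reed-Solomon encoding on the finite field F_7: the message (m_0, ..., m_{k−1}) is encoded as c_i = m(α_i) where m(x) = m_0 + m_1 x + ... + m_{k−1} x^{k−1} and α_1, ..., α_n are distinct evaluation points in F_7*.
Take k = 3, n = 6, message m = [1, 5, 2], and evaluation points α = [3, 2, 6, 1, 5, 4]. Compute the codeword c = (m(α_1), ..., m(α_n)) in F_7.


c = [6, 5, 5, 1, 6, 4]

Message polynomial: m(x) = 1 + 5·x + 2·x^2 (mod 7).
For each evaluation point α_i, compute m(α_i) mod 7:
  α_1 = 3: Horner steps 2 → 4 → 6, so m(3) = 6.
  α_2 = 2: Horner steps 2 → 2 → 5, so m(2) = 5.
  α_3 = 6: Horner steps 2 → 3 → 5, so m(6) = 5.
  α_4 = 1: Horner steps 2 → 0 → 1, so m(1) = 1.
  α_5 = 5: Horner steps 2 → 1 → 6, so m(5) = 6.
  α_6 = 4: Horner steps 2 → 6 → 4, so m(4) = 4.
Codeword c = [6, 5, 5, 1, 6, 4] ∈ F_7^6.


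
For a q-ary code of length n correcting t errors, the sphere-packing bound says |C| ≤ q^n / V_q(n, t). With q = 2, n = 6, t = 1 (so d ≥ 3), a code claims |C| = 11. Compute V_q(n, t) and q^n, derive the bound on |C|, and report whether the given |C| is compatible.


V_q(n, t) = 7, q^n = 64, Hamming bound = 9, |C| = 11 > bound (violated).

Step 1: Compute V_q(n, t) = Σ_{j=0}^1 C(n, j) (q−1)^j.
  j = 0: C(6,0)·(1)^0 = 1·1 = 1.
  j = 1: C(6,1)·(1)^1 = 6·1 = 6.
  V_q(n, t) = 1 + 6 = 7.
Step 2: q^n = 2^6 = 64.
Step 3: Hamming bound ⌊q^n / V_q(n,t)⌋ = ⌊64/7⌋ = 9.
Step 4: Compare |C| = 11 to 9: violated.
The claimed |C| lies above the Hamming bound, so no 2-ary code of length 6 with d ≥ 3 can have 11 codewords.


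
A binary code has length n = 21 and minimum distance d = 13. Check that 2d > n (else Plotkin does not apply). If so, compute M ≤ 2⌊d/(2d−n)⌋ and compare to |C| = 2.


Plotkin bound M ≤ 4; given |C| = 2 ≤ bound (satisfied).

Check applicability: 2d = 26, n = 21.
2d − n = 5 > 0, so Plotkin applies.
Compute d/(2d−n) = 13/5 ≈ 2.6000.
⌊d/(2d−n)⌋ = 2.
Plotkin bound: M ≤ 2·2 = 4.
Given |C| = 2, check: satisfied.
This |C| is below the Plotkin bound.


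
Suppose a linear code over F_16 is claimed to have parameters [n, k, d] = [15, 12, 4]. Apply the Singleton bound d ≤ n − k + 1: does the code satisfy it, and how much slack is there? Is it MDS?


Singleton RHS = n − k + 1 = 4, slack = 0, bound satisfied, MDS.

Singleton bound: d ≤ n − k + 1.
Here n = 15, k = 12, so n − k + 1 = 4.
Given d = 4, check d ≤ 4: YES.
Slack = (n − k + 1) − d = 0.
The code is MDS (slack = 0).
Description: the claimed parameters are [15, 12, 4]_16; such a code would be MDS (meets Singleton bound).


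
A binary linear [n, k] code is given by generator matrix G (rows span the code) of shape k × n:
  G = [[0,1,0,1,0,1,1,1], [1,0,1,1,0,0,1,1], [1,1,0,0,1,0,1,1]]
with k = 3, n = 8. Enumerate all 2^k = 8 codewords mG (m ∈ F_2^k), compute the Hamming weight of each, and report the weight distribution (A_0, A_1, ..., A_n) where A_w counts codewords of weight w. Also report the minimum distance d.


Weight distribution: A_0 = 1, A_4 = 3, A_5 = 4. Minimum distance d = 4.

Enumerate all 2^3 = 8 messages m ∈ F_2^3.
For each, compute codeword c = mG in F_2^8, then tally its weight.
  m = 000 → c = 00000000, weight = 0.
  m = 100 → c = 01010111, weight = 5.
  m = 010 → c = 10110011, weight = 5.
  m = 110 → c = 11100100, weight = 4.
  m = 001 → c = 11001011, weight = 5.
  m = 101 → c = 10011100, weight = 4.
  m = 011 → c = 01111000, weight = 4.
  m = 111 → c = 00101111, weight = 5.
Tally weights:
  weight 0: 1 codewords.
  weight 4: 3 codewords.
  weight 5: 4 codewords.
Minimum distance d = smallest w > 0 with A_w > 0 = 4.
Sanity: Σ A_w = 8 = 2^3 = 8 ✓.


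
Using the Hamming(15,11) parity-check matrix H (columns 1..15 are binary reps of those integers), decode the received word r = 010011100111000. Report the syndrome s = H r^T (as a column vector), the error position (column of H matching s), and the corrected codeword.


s = (1, 0, 1, 1)^T, error position = 11, corrected codeword c = 010011100101000

Compute s = H r^T mod 2 one row at a time:
  s_1 = 0 + 0 + 1 + 1 + 1 + 0 + 0 + 0 = 3 ≡ 1 (mod 2).
  s_2 = 0 + 1 + 1 + 1 + 1 + 0 + 0 + 0 = 4 ≡ 0 (mod 2).
  s_3 = 1 + 0 + 1 + 1 + 1 + 1 + 0 + 0 = 5 ≡ 1 (mod 2).
  s_4 = 0 + 0 + 1 + 1 + 0 + 1 + 0 + 0 = 3 ≡ 1 (mod 2).
s = (1, 0, 1, 1)^T — this equals column 11 of H (binary 1011), so error is at position 11.
Correct: flip bit 11 of r = 010011100111000 to get c = 010011100101000.


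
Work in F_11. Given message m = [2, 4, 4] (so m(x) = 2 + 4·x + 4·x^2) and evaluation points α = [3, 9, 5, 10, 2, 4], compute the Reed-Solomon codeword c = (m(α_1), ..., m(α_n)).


c = [6, 10, 1, 2, 4, 5]

Message polynomial: m(x) = 2 + 4·x + 4·x^2 (mod 11).
For each evaluation point α_i, compute m(α_i) mod 11:
  α_1 = 3: Horner steps 4 → 5 → 6, so m(3) = 6.
  α_2 = 9: Horner steps 4 → 7 → 10, so m(9) = 10.
  α_3 = 5: Horner steps 4 → 2 → 1, so m(5) = 1.
  α_4 = 10: Horner steps 4 → 0 → 2, so m(10) = 2.
  α_5 = 2: Horner steps 4 → 1 → 4, so m(2) = 4.
  α_6 = 4: Horner steps 4 → 9 → 5, so m(4) = 5.
Codeword c = [6, 10, 1, 2, 4, 5] ∈ F_11^6.


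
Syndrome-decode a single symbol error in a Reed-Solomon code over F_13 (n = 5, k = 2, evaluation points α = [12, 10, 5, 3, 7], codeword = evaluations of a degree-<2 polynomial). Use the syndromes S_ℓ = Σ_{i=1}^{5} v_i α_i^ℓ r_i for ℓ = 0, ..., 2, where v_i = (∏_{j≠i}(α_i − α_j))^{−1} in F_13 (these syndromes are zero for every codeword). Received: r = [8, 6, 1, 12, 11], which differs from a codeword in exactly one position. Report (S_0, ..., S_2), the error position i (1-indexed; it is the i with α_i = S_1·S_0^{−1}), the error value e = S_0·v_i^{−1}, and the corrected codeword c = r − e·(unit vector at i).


S = (7, 10, 5), error at position 5, error magnitude e = 8, c = [8, 6, 1, 12, 3].

Step 1: column multipliers v_i = (∏_{j≠i}(α_i − α_j))^{−1} mod 13.
  i = 1 (α = 12): (12−10)(12−5)(12−3)(12−7) = 2·7·9·5 = 630 ≡ 6, so v_1 = 6^{−1} = 11 (mod 13).
  i = 2 (α = 10): (10−12)(10−5)(10−3)(10−7) = (−2)·5·7·3 = −210 ≡ 11, so v_2 = 11^{−1} = 6 (mod 13).
  i = 3 (α = 5): (5−12)(5−10)(5−3)(5−7) = (−7)·(−5)·2·(−2) = −140 ≡ 3, so v_3 = 3^{−1} = 9 (mod 13).
  i = 4 (α = 3): (3−12)(3−10)(3−5)(3−7) = (−9)·(−7)·(−2)·(−4) = 504 ≡ 10, so v_4 = 10^{−1} = 4 (mod 13).
  i = 5 (α = 7): (7−12)(7−10)(7−5)(7−3) = (−5)·(−3)·2·4 = 120 ≡ 3, so v_5 = 3^{−1} = 9 (mod 13).
  v = [11, 6, 9, 4, 9].
Step 2: syndromes of r = [8, 6, 1, 12, 11] (all sums mod 13).
  S_0 = Σ v_i r_i = 11·8 + 6·6 + 9·1 + 4·12 + 9·11 = 280 ≡ 7.
  S_1 = Σ v_i α_i r_i = 11·12·8 + 6·10·6 + 9·5·1 + 4·3·12 + 9·7·11 = 2298 ≡ 10.
  α_i^2 mod 13 = [1, 9, 12, 9, 10].
  S_2 = Σ v_i α_i^2 r_i = 11·1·8 + 6·9·6 + 9·12·1 + 4·9·12 + 9·10·11 = 1942 ≡ 5.
  S = (7, 10, 5) ≠ 0, so r is not a codeword (an error is present).
Step 3: locate the error. For a single error e at position i, S_ℓ = v_i·e·α_i^ℓ, so α_err = S_1/S_0.
  S_0^{−1} = 7^{−1} = 2 (mod 13), so α_err = 10·2 = 20 ≡ 7 = α_5. Error position i = 5.
  Consistency check: S_2/S_1 = 5·4 = 20 ≡ 7 = α_err ✓ (single-error assumption holds).
Step 4: error magnitude e = S_0/v_5 = S_0·∏_{j≠5}(α_5 − α_j) = 7·3 = 21 ≡ 8 (mod 13).
Step 5: correct position 5: c_5 = r_5 − e = 11 − 8 ≡ 3 (mod 13). Hence c = [8, 6, 1, 12, 3].
  Check: interpolating c through the α_i gives m(x) = 9 + 1·x (degree < 2) with m(α_i) = c_i for every i, so c is indeed a codeword.


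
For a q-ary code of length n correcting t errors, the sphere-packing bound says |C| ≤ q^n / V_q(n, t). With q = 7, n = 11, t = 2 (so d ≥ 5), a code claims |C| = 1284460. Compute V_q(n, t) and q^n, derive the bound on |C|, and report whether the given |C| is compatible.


V_q(n, t) = 2047, q^n = 1977326743, Hamming bound = 965963, |C| = 1284460 > bound (violated).

Step 1: Compute V_q(n, t) = Σ_{j=0}^2 C(n, j) (q−1)^j.
  j = 0: C(11,0)·(6)^0 = 1·1 = 1.
  j = 1: C(11,1)·(6)^1 = 11·6 = 66.
  j = 2: C(11,2)·(6)^2 = 55·36 = 1980.
  V_q(n, t) = 1 + 66 + 1980 = 2047.
Step 2: q^n = 7^11 = 1977326743.
Step 3: Hamming bound ⌊q^n / V_q(n,t)⌋ = ⌊1977326743/2047⌋ = 965963.
Step 4: Compare |C| = 1284460 to 965963: violated.
The claimed |C| lies above the Hamming bound, so no 7-ary code of length 11 with d ≥ 5 can have 1284460 codewords.


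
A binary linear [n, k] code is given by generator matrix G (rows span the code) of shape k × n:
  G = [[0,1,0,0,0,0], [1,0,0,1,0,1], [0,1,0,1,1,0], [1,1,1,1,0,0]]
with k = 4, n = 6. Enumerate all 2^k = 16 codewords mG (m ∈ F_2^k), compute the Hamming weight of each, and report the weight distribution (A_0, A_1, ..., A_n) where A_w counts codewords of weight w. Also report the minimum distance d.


Weight distribution: A_0 = 1, A_1 = 1, A_2 = 2, A_3 = 6, A_4 = 5, A_5 = 1. Minimum distance d = 1.

Enumerate all 2^4 = 16 messages m ∈ F_2^4.
For each, compute codeword c = mG in F_2^6, then tally its weight.
  m = 0000 → c = 000000, weight = 0.
  m = 1000 → c = 010000, weight = 1.
  m = 0100 → c = 100101, weight = 3.
  m = 1100 → c = 110101, weight = 4.
  m = 0010 → c = 010110, weight = 3.
  m = 1010 → c = 000110, weight = 2.
  m = 0110 → c = 110011, weight = 4.
  m = 1110 → c = 100011, weight = 3.
  m = 0001 → c = 111100, weight = 4.
  m = 1001 → c = 101100, weight = 3.
  m = 0101 → c = 011001, weight = 3.
  m = 1101 → c = 001001, weight = 2.
  m = 0011 → c = 101010, weight = 3.
  m = 1011 → c = 111010, weight = 4.
  m = 0111 → c = 001111, weight = 4.
  m = 1111 → c = 011111, weight = 5.
Tally weights:
  weight 0: 1 codewords.
  weight 1: 1 codewords.
  weight 2: 2 codewords.
  weight 3: 6 codewords.
  weight 4: 5 codewords.
  weight 5: 1 codewords.
Minimum distance d = smallest w > 0 with A_w > 0 = 1.
Sanity: Σ A_w = 16 = 2^4 = 16 ✓.
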